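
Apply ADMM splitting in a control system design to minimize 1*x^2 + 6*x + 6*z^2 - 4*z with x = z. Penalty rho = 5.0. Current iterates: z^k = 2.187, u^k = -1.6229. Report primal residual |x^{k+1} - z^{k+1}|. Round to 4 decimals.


ADMM iteration with rho = 5.0, z^k = 2.187, u^k = -1.6229
Step 1: x-update.
Minimize 1*x^2 + 6*x + (5.0/2)*(x - 2.187 - 1.6229)^2
FOC: (2*1 + 5.0)*x = -6 + 5.0*(2.187 + 1.6229)
x^{k+1} = 1.8642
Step 2: z-update.
Minimize 6*z^2 - 4*z + (5.0/2)*(1.8642 - z - 1.6229)^2
FOC: (2*6 + 5.0)*z = 4 + 5.0*(1.8642 - 1.6229)
z^{k+1} = 0.3063
Step 3: u-update.
u^{k+1} = -1.6229 + 1.8642 - 0.3063 = -0.065
Step 4: Primal residual = |1.8642 - 0.3063| = 1.5579


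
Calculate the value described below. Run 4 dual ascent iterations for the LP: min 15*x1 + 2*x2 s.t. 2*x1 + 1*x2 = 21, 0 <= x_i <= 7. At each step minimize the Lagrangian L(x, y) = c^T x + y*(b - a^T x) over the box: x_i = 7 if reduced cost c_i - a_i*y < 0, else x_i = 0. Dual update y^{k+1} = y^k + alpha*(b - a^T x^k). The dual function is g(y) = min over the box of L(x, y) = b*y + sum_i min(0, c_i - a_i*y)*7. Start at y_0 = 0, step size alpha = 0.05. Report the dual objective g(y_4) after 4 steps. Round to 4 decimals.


Dual ascent for LP: min 15*x1 + 2*x2, 2*x1 + 1*x2 = 21, 0 <= x_i <= 7
Step 1: y^k = 0.0, reduced costs: (15.0, 2.0)
  x^k = (0.0, 0.0), subgradient = b - a^T x = 21.0
  y^{k+1} = 0.0 + 0.05*21.0 = 1.05
Step 2: y^k = 1.05, reduced costs: (12.9, 0.95)
  x^k = (0.0, 0.0), subgradient = b - a^T x = 21.0
  y^{k+1} = 1.05 + 0.05*21.0 = 2.1
Step 3: y^k = 2.1, reduced costs: (10.8, -0.1)
  x^k = (0.0, 7.0), subgradient = b - a^T x = 14.0
  y^{k+1} = 2.1 + 0.05*14.0 = 2.8
Step 4: y^k = 2.8, reduced costs: (9.4, -0.8)
  x^k = (0.0, 7.0), subgradient = b - a^T x = 14.0
  y^{k+1} = 2.8 + 0.05*14.0 = 3.5
Dual objective at y_4 = 3.5: reduced costs (8.0, -1.5), box minimizer x = (0.0, 7.0)
g(y_4) = b*y + (c1 - a1*y)*x1 + (c2 - a2*y)*x2 = 21*3.5 + 8.0*0.0 + (-1.5)*7.0 = 73.5 + 0.0 - 10.5 = 63.0


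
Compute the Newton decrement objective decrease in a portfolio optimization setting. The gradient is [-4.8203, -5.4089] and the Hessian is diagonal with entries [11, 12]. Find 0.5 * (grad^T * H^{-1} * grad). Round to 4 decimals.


Step 1: H is diagonal, so H^(-1) * g = [-0.4382, -0.4507].
Step 2: g^T H^(-1) g = sum_i g_i^2 / H_ii
  = (-4.8203)^2/11 + (-5.4089)^2/12
  = 2.1123 + 2.438 = 4.5503
Step 3: Objective decrease = 0.5 * g^T H^(-1) g = 2.2752


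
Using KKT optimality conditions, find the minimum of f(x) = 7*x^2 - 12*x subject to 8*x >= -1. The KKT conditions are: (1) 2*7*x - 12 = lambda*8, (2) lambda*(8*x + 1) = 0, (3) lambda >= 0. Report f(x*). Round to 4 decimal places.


Step 1: Try lambda = 0 (constraint inactive).
Stationarity: 2*7*x - 12 = 0
x* = 12/(2*7) = 6/7 = 0.8571 (rounded; the exact value 6/7 is used below)
Check constraint: 8*0.8571 = 6.8568 >= -1 -- satisfied.
Step 2: Compute optimal value.
f(x*) = 7*(6/7)^2 - 12*(6/7) = -5.1429


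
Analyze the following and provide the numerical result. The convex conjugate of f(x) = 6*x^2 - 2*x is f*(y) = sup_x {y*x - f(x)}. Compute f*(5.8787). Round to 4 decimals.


f*(y) = sup_x {y*x - a*x^2 - b*x} = sup_x {(y-b)*x - a*x^2}
FOC: (y - b) - 2a*x = 0 => x* = (y - b)/(2a)
x* = (5.8787 + 2)/(2*6) = 0.6566
f*(5.8787) = (y-b)^2/(4a) = (5.8787 + 2)^2/(4*6)
= 62.0739/24 = 2.5864


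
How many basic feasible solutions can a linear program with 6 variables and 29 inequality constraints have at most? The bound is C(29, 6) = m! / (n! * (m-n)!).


Each vertex corresponds to some choice of n active constraints out of m, so the number of vertices is at most C(m, n) = m! / (n!(m-n)!).
m = 29, n = 6
Numerator: 29 * 28 * 27 * 26 * 25 * 24
Denominator: 6! = 720
C(29, 6) = 475020


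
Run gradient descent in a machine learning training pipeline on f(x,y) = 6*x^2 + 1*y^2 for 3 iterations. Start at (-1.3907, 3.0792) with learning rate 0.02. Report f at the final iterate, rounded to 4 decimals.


Gradient descent on f(x,y) = 6*x^2 + 1*y^2.
Starting point: (-1.3907, 3.0792), alpha = 0.02
Step 1: grad_x = 2*6*-1.3907 = -16.6884, grad_y = 2*1*3.0792 = 6.1584
  x_1 = -1.3907 - 0.02*-16.6884 = -1.0569
  y_1 = 3.0792 - 0.02*6.1584 = 2.956
Step 2: grad_x = 2*6*-1.0569 = -12.6832, grad_y = 2*1*2.956 = 5.9121
  x_2 = -1.0569 - 0.02*-12.6832 = -0.8033
  y_2 = 2.956 - 0.02*5.9121 = 2.8378
Step 3: grad_x = 2*6*-0.8033 = -9.6392, grad_y = 2*1*2.8378 = 5.6756
  x_3 = -0.8033 - 0.02*-9.6392 = -0.6105
  y_3 = 2.8378 - 0.02*5.6756 = 2.7243
f(-0.6105, 2.7243) = 6*(-0.6105)^2 + 1*2.7243^2 = 9.6578


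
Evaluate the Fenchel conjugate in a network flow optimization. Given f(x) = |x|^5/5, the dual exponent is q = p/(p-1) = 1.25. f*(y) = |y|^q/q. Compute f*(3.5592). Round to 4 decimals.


The conjugate exponent q satisfies 1/p + 1/q = 1.
p = 5, so q = 5/(5 - 1) = 1.25
|y|^q = 3.5592^1.25 = 4.8887
f*(3.5592) = 4.8887 / 1.25 = 3.9109


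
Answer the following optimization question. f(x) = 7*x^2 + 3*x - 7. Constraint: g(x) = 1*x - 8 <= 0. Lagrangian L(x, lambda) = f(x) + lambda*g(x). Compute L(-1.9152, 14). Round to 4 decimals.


Step 1: Evaluate f(x).
f(-1.9152) = 7*(-1.9152)^2 + 3*(-1.9152) - 7 = 12.9303
Step 2: Evaluate g(x).
g(-1.9152) = 1*-1.9152 - 8 = -9.9152
Step 3: Compute Lagrangian.
L = 12.9303 + 14*-9.9152 = -125.8825


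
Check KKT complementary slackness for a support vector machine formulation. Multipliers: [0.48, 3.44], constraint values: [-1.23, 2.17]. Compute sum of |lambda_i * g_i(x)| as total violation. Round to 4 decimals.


KKT complementary slackness check:
lambda_1 * g_1 = 0.48 * -1.23 = -0.5904
lambda_2 * g_2 = 3.44 * 2.17 = 7.4648
Total violation = 0.5904 + 7.4648 = 8.0552


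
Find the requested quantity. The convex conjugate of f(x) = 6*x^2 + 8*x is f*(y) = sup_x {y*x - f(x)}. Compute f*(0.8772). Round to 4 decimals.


f*(y) = sup_x {y*x - a*x^2 - b*x} = sup_x {(y-b)*x - a*x^2}
FOC: (y - b) - 2a*x = 0 => x* = (y - b)/(2a)
x* = (0.8772 - 8)/(2*6) = -0.5936
f*(0.8772) = (y-b)^2/(4a) = (0.8772 - 8)^2/(4*6)
= 50.7343/24 = 2.1139


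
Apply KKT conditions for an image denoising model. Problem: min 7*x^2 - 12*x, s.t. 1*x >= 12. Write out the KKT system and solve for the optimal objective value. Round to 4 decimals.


Step 1: Try lambda = 0 (constraint inactive).
x_unc = 12/(2*7) = 0.8571
Check: 1*0.8571 = 0.8571 < 12 -- violated!
Step 2: Constraint must be active: 1*x = 12
x* = 12/1 = 12.0
lambda = (2*7*12.0 - 12)/1 = 156.0
Step 3: Compute optimal value.
f(x*) = 7*12.0^2 - 12*12.0 = 864.0


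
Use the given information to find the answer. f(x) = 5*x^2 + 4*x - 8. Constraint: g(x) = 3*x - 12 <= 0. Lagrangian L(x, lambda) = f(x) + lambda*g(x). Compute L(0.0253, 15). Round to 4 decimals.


Step 1: Evaluate f(x).
f(0.0253) = 5*0.0253^2 + 4*0.0253 - 8 = -7.8956
Step 2: Evaluate g(x).
g(0.0253) = 3*0.0253 - 12 = -11.9241
Step 3: Compute Lagrangian.
L = -7.8956 + 15*-11.9241 = -186.7571


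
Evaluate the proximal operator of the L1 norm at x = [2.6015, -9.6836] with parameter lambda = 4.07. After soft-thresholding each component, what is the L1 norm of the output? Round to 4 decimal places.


Soft-thresholding with lambda = 4.07:
prox(2.6015) = sign(2.6015)*max(|2.6015| - 4.07, 0) = 0.0
prox(-9.6836) = sign(-9.6836)*max(|-9.6836| - 4.07, 0) = -5.6136
prox(x) = [0.0, -5.6136]
||prox(x)||_1 = 0.0 + 5.6136 = 5.6136


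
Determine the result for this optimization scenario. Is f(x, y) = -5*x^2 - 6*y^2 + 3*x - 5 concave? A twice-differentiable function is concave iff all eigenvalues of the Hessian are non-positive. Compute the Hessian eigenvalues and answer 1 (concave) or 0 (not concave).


The Hessian of f(x,y) = -5*x^2 - 6*y^2 + 3*x - 5 is:
H = [[-10, 0], [0, -12]]
Trace = -10 - 12 = -22
Determinant = -10*-12 - (0)^2 = 120
Discriminant = (-22)^2 - 4*120 = 4.0
Eigenvalues: lambda_1 = -12.0, lambda_2 = -10.0
The function is concave.

1


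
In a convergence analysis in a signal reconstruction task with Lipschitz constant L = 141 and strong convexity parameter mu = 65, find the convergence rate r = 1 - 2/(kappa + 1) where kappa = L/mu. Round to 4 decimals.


Step 1: Compute the condition number.
kappa = L/mu = 141/65 = 2.1692
Step 2: Compute the convergence rate.
r = 1 - 2/(kappa + 1) = 1 - 2*mu/(L + mu) = (L - mu)/(L + mu) = 76/206 = 0.3689


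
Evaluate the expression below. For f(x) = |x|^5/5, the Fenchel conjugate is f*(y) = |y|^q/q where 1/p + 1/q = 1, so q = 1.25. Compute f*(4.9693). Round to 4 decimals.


The conjugate exponent q satisfies 1/p + 1/q = 1.
p = 5, so q = 5/(5 - 1) = 1.25
|y|^q = 4.9693^1.25 = 7.4194
f*(4.9693) = 7.4194 / 1.25 = 5.9355


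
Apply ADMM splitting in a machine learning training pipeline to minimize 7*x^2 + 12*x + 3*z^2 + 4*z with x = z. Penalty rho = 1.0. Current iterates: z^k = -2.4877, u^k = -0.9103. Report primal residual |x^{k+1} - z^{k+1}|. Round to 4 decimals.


ADMM iteration with rho = 1.0, z^k = -2.4877, u^k = -0.9103
Step 1: x-update.
Minimize 7*x^2 + 12*x + (1.0/2)*(x + 2.4877 - 0.9103)^2
FOC: (2*7 + 1.0)*x = -12 + 1.0*(-2.4877 + 0.9103)
x^{k+1} = -0.9052
Step 2: z-update.
Minimize 3*z^2 + 4*z + (1.0/2)*(-0.9052 - z - 0.9103)^2
FOC: (2*3 + 1.0)*z = -4 + 1.0*(-0.9052 - 0.9103)
z^{k+1} = -0.8308
Step 3: u-update.
u^{k+1} = -0.9103 - 0.9052 + 0.8308 = -0.9847
Step 4: Primal residual = |-0.9052 + 0.8308| = 0.0744


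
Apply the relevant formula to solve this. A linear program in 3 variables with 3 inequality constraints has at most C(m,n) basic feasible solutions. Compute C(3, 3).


Each vertex corresponds to some choice of n active constraints out of m, so the number of vertices is at most C(m, n) = m! / (n!(m-n)!).
m = 3, n = 3
Numerator: 3 * 2 * 1
Denominator: 3! = 6
C(3, 3) = 1


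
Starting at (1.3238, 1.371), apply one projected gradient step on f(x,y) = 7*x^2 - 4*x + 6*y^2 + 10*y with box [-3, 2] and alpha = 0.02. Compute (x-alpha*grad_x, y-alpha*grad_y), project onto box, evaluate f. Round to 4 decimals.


Step 1: Compute gradient at (1.3238, 1.371).
grad_x = 2*7*1.3238 - 4 = 14.5332
grad_y = 2*6*1.371 + 10 = 26.452
Step 2: Gradient step.
x_raw = 1.3238 - 0.02*14.5332 = 1.0331
y_raw = 1.371 - 0.02*26.452 = 0.842
Step 3: Project onto [-3, 2].
x_proj = clip(1.0331) = 1.0331
y_proj = clip(0.842) = 0.842
Step 4: Evaluate f.
f(1.0331, 0.842) = 16.012


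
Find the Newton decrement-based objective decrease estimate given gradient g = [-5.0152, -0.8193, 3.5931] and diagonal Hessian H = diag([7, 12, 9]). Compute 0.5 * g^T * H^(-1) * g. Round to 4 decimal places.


Step 1: H is diagonal, so H^(-1) * g = [-0.7165, -0.0683, 0.3992].
Step 2: g^T H^(-1) g = sum_i g_i^2 / H_ii
  = (-5.0152)^2/7 + (-0.8193)^2/12 + (3.5931)^2/9
  = 3.5932 + 0.0559 + 1.4345 = 5.0836
Step 3: Objective decrease = 0.5 * g^T H^(-1) g = 2.5418


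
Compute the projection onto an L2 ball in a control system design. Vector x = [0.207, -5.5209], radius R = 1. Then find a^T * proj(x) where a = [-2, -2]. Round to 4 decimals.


Step 1: Compute ||x|| (intermediates to 6 decimals).
||x|| = sqrt(0.207^2 + (-5.5209)^2) = 5.524779
Step 2: Project.
Since ||x|| > R, scale = R/||x|| = 1/5.524779 = 0.181003, proj(x) = scale * x
proj(x) = [0.037468, -0.999299]
Step 3: Dot product.
a^T * proj(x) = -2*0.037468 - 2*(-0.999299) = 1.9237


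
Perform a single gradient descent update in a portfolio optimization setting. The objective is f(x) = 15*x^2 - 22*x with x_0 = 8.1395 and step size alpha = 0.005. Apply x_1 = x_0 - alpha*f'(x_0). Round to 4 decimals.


We compute the gradient at x_0 and apply the update.
f'(x) = 30*x - 22
f'(8.1395) = 30*8.1395 - 22 = 222.185
x_1 = 8.1395 - 0.005*222.185 = 7.0286


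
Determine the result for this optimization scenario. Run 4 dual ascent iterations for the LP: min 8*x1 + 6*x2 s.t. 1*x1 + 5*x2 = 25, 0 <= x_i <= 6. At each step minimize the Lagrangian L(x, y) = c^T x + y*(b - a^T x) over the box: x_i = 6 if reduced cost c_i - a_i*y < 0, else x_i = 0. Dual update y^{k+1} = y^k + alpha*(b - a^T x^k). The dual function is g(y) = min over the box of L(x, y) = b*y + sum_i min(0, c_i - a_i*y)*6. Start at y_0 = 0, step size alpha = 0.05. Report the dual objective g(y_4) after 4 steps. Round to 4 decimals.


Dual ascent for LP: min 8*x1 + 6*x2, 1*x1 + 5*x2 = 25, 0 <= x_i <= 6
Step 1: y^k = 0.0, reduced costs: (8.0, 6.0)
  x^k = (0.0, 0.0), subgradient = b - a^T x = 25.0
  y^{k+1} = 0.0 + 0.05*25.0 = 1.25
Step 2: y^k = 1.25, reduced costs: (6.75, -0.25)
  x^k = (0.0, 6.0), subgradient = b - a^T x = -5.0
  y^{k+1} = 1.25 + 0.05*-5.0 = 1.0
Step 3: y^k = 1.0, reduced costs: (7.0, 1.0)
  x^k = (0.0, 0.0), subgradient = b - a^T x = 25.0
  y^{k+1} = 1.0 + 0.05*25.0 = 2.25
Step 4: y^k = 2.25, reduced costs: (5.75, -5.25)
  x^k = (0.0, 6.0), subgradient = b - a^T x = -5.0
  y^{k+1} = 2.25 + 0.05*-5.0 = 2.0
Dual objective at y_4 = 2.0: reduced costs (6.0, -4.0), box minimizer x = (0.0, 6.0)
g(y_4) = b*y + (c1 - a1*y)*x1 + (c2 - a2*y)*x2 = 25*2.0 + 6.0*0.0 + (-4.0)*6.0 = 50.0 + 0.0 - 24.0 = 26.0


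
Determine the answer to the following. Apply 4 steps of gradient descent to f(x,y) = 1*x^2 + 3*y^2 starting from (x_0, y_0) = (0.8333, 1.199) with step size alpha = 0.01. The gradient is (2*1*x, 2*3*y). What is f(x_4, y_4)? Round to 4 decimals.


Gradient descent on f(x,y) = 1*x^2 + 3*y^2.
Starting point: (0.8333, 1.199), alpha = 0.01
Step 1: grad_x = 2*1*0.8333 = 1.6666, grad_y = 2*3*1.199 = 7.194
  x_1 = 0.8333 - 0.01*1.6666 = 0.8166
  y_1 = 1.199 - 0.01*7.194 = 1.1271
Step 2: grad_x = 2*1*0.8166 = 1.6333, grad_y = 2*3*1.1271 = 6.7624
  x_2 = 0.8166 - 0.01*1.6333 = 0.8003
  y_2 = 1.1271 - 0.01*6.7624 = 1.0594
Step 3: grad_x = 2*1*0.8003 = 1.6006, grad_y = 2*3*1.0594 = 6.3566
  x_3 = 0.8003 - 0.01*1.6006 = 0.7843
  y_3 = 1.0594 - 0.01*6.3566 = 0.9959
Step 4: grad_x = 2*1*0.7843 = 1.5686, grad_y = 2*3*0.9959 = 5.9752
  x_4 = 0.7843 - 0.01*1.5686 = 0.7686
  y_4 = 0.9959 - 0.01*5.9752 = 0.9361
f(0.7686, 0.9361) = 1*0.7686^2 + 3*0.9361^2 = 3.2197


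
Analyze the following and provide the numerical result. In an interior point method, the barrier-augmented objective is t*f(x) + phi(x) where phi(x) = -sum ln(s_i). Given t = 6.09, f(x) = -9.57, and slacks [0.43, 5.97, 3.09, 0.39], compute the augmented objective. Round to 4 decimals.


Step 1: Compute log-barrier.
ln values: [-0.844, 1.7867, 1.1282, -0.9416]
phi = -(-0.844 + 1.7867 + 1.1282 - 0.9416) = -1.1293
Step 2: Compute augmented objective.
t*f(x) = 6.09*-9.57 = -58.2813
Total = -58.2813 - 1.1293 = -59.4106


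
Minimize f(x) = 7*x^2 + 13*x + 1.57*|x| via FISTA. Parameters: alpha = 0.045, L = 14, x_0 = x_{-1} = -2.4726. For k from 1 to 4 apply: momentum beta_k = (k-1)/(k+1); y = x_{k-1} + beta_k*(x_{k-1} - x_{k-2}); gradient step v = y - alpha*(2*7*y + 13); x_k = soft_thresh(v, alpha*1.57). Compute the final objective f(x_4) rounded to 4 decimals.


FISTA on f(x) = 7*x^2 + 13*x + 1.57*|x|
L = 14, alpha = 0.045
Iteration 1: beta = 0.0, y = -2.4726 + 0.0*(-2.4726 + 2.4726) = -2.4726
  grad(y) = -21.6164, v = y - alpha*grad = -1.4999
  prox(v) = soft_thresh(-1.4999, 0.0707) = -1.4292
Iteration 2: beta = 0.3333, y = -1.4292 + 0.3333*(-1.4292 + 2.4726) = -1.0814
  grad(y) = -2.1398, v = y - alpha*grad = -0.9851
  prox(v) = soft_thresh(-0.9851, 0.0707) = -0.9145
Iteration 3: beta = 0.5, y = -0.9145 + 0.5*(-0.9145 + 1.4292) = -0.6571
  grad(y) = 3.8005, v = y - alpha*grad = -0.8281
  prox(v) = soft_thresh(-0.8281, 0.0707) = -0.7575
Iteration 4: beta = 0.6, y = -0.7575 + 0.6*(-0.7575 + 0.9145) = -0.6633
  grad(y) = 3.7141, v = y - alpha*grad = -0.8304
  prox(v) = soft_thresh(-0.8304, 0.0707) = -0.7598
f(x_4) = 7*(-0.7598)^2 + 13*(-0.7598) + 1.57*|-0.7598| = -4.6434


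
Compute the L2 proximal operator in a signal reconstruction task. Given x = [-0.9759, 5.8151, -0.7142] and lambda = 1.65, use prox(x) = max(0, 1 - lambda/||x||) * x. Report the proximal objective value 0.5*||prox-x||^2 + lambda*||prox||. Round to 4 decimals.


Step 1: Compute ||x||.
||x|| = 5.9395
Step 2: Compute scaling factor.
scale = max(0, 1 - 1.65/5.9395) = 0.7222
Step 3: prox(x) = [-0.7048, 4.1997, -0.5158]
||prox(x)|| = 4.2895
Step 4: Proximal objective.
0.5*||prox-x||^2 = 1.3613
lambda*||prox|| = 7.0777
Total = 8.439


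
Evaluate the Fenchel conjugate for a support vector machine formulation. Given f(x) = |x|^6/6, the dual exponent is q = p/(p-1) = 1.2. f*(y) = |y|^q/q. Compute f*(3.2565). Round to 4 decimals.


The conjugate exponent q satisfies 1/p + 1/q = 1.
p = 6, so q = 6/(6 - 1) = 1.2
|y|^q = 3.2565^1.2 = 4.1238
f*(3.2565) = 4.1238 / 1.2 = 3.4365


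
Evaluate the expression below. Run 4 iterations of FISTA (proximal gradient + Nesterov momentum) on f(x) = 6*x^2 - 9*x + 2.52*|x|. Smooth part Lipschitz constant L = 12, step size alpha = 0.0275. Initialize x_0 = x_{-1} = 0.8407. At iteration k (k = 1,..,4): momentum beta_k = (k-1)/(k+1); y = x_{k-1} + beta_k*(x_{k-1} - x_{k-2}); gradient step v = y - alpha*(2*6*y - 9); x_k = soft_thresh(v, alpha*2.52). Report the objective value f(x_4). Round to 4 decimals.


FISTA on f(x) = 6*x^2 - 9*x + 2.52*|x|
L = 12, alpha = 0.0275
Iteration 1: beta = 0.0, y = 0.8407 + 0.0*(0.8407 - 0.8407) = 0.8407
  grad(y) = 1.0884, v = y - alpha*grad = 0.8108
  prox(v) = soft_thresh(0.8108, 0.0693) = 0.7415
Iteration 2: beta = 0.3333, y = 0.7415 + 0.3333*(0.7415 - 0.8407) = 0.7084
  grad(y) = -0.4993, v = y - alpha*grad = 0.7221
  prox(v) = soft_thresh(0.7221, 0.0693) = 0.6528
Iteration 3: beta = 0.5, y = 0.6528 + 0.5*(0.6528 - 0.7415) = 0.6085
  grad(y) = -1.698, v = y - alpha*grad = 0.6552
  prox(v) = soft_thresh(0.6552, 0.0693) = 0.5859
Iteration 4: beta = 0.6, y = 0.5859 + 0.6*(0.5859 - 0.6528) = 0.5457
  grad(y) = -2.4511, v = y - alpha*grad = 0.6131
  prox(v) = soft_thresh(0.6131, 0.0693) = 0.5438
f(x_4) = 6*0.5438^2 - 9*0.5438 + 2.52*|0.5438| = -1.7495


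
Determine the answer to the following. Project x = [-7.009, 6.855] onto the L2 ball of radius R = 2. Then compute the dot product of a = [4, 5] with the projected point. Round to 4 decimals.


Step 1: Compute ||x|| (intermediates to 6 decimals).
||x|| = sqrt((-7.009)^2 + 6.855^2) = 9.803933
Step 2: Project.
Since ||x|| > R, scale = R/||x|| = 2/9.803933 = 0.204, proj(x) = scale * x
proj(x) = [-1.429836, 1.39842]
Step 3: Dot product.
a^T * proj(x) = 4*(-1.429836) + 5*1.39842 = 1.2728


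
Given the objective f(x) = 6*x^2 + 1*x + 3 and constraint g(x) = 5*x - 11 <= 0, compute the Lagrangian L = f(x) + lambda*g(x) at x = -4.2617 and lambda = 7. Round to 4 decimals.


Step 1: Evaluate f(x).
f(-4.2617) = 6*(-4.2617)^2 + 1*(-4.2617) + 3 = 107.7108
Step 2: Evaluate g(x).
g(-4.2617) = 5*-4.2617 - 11 = -32.3085
Step 3: Compute Lagrangian.
L = 107.7108 + 7*-32.3085 = -118.4487


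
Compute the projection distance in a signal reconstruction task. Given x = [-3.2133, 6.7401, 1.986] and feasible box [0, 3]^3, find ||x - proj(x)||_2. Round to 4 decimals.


Project each component onto [0, 3].
clip(-3.2133) = 0.0, clip(6.7401) = 3.0, clip(1.986) = 1.986
Projection = [0.0, 3.0, 1.986]
Squared diffs: [10.3253, 13.9883, 0.0]
Distance = sqrt(24.3136) = 4.9309


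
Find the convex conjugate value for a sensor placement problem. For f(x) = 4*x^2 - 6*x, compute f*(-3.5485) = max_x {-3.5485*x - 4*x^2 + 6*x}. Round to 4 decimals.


f*(y) = sup_x {y*x - a*x^2 - b*x} = sup_x {(y-b)*x - a*x^2}
FOC: (y - b) - 2a*x = 0 => x* = (y - b)/(2a)
x* = (-3.5485 + 6)/(2*4) = 0.3064
f*(-3.5485) = (y-b)^2/(4a) = (-3.5485 + 6)^2/(4*4)
= 6.0099/16 = 0.3756


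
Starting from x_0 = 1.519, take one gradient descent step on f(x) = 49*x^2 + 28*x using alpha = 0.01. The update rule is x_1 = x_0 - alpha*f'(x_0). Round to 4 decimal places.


We compute the gradient at x_0 and apply the update.
f'(x) = 98*x + 28
f'(1.519) = 98*1.519 + 28 = 176.862
x_1 = 1.519 - 0.01*176.862 = -0.2496


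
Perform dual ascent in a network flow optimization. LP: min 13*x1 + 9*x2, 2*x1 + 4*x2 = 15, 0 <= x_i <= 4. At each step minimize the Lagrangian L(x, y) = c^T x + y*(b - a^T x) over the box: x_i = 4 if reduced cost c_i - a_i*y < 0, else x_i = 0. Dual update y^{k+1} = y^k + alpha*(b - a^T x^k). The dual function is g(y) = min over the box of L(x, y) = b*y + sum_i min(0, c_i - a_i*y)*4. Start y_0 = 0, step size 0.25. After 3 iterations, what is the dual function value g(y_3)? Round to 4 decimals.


Dual ascent for LP: min 13*x1 + 9*x2, 2*x1 + 4*x2 = 15, 0 <= x_i <= 4
Step 1: y^k = 0.0, reduced costs: (13.0, 9.0)
  x^k = (0.0, 0.0), subgradient = b - a^T x = 15.0
  y^{k+1} = 0.0 + 0.25*15.0 = 3.75
Step 2: y^k = 3.75, reduced costs: (5.5, -6.0)
  x^k = (0.0, 4.0), subgradient = b - a^T x = -1.0
  y^{k+1} = 3.75 + 0.25*-1.0 = 3.5
Step 3: y^k = 3.5, reduced costs: (6.0, -5.0)
  x^k = (0.0, 4.0), subgradient = b - a^T x = -1.0
  y^{k+1} = 3.5 + 0.25*-1.0 = 3.25
Dual objective at y_3 = 3.25: reduced costs (6.5, -4.0), box minimizer x = (0.0, 4.0)
g(y_3) = b*y + (c1 - a1*y)*x1 + (c2 - a2*y)*x2 = 15*3.25 + 6.5*0.0 + (-4.0)*4.0 = 48.75 + 0.0 - 16.0 = 32.75


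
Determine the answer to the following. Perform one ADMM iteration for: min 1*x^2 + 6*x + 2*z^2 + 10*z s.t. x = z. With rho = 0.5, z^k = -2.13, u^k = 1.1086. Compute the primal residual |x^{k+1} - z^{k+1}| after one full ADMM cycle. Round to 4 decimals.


ADMM iteration with rho = 0.5, z^k = -2.13, u^k = 1.1086
Step 1: x-update.
Minimize 1*x^2 + 6*x + (0.5/2)*(x + 2.13 + 1.1086)^2
FOC: (2*1 + 0.5)*x = -6 + 0.5*(-2.13 - 1.1086)
x^{k+1} = -3.0477
Step 2: z-update.
Minimize 2*z^2 + 10*z + (0.5/2)*(-3.0477 - z + 1.1086)^2
FOC: (2*2 + 0.5)*z = -10 + 0.5*(-3.0477 + 1.1086)
z^{k+1} = -2.4377
Step 3: u-update.
u^{k+1} = 1.1086 - 3.0477 + 2.4377 = 0.4986
Step 4: Primal residual = |-3.0477 + 2.4377| = 0.61


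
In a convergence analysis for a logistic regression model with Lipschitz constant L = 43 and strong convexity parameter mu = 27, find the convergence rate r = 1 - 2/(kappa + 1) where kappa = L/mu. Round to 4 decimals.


Step 1: Compute the condition number.
kappa = L/mu = 43/27 = 1.5926
Step 2: Compute the convergence rate.
r = 1 - 2/(kappa + 1) = 1 - 2*mu/(L + mu) = (L - mu)/(L + mu) = 16/70 = 0.2286


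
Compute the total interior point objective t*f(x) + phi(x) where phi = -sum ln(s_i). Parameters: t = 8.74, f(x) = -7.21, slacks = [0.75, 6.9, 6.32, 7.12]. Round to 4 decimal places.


Step 1: Compute log-barrier.
ln values: [-0.2877, 1.9315, 1.8437, 1.9629]
phi = -(-0.2877 + 1.9315 + 1.8437 + 1.9629) = -5.4505
Step 2: Compute augmented objective.
t*f(x) = 8.74*-7.21 = -63.0154
Total = -63.0154 - 5.4505 = -68.4659


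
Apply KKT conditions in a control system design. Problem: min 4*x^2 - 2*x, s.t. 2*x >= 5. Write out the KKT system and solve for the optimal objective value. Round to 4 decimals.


Step 1: Try lambda = 0 (constraint inactive).
x_unc = 2/(2*4) = 0.25
Check: 2*0.25 = 0.5 < 5 -- violated!
Step 2: Constraint must be active: 2*x = 5
x* = 5/2 = 2.5
lambda = (2*4*2.5 - 2)/2 = 9.0
Step 3: Compute optimal value.
f(x*) = 4*2.5^2 - 2*2.5 = 20.0


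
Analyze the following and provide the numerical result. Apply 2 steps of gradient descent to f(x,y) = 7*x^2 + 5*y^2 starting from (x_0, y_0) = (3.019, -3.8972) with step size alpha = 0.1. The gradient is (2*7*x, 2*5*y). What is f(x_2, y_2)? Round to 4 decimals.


Gradient descent on f(x,y) = 7*x^2 + 5*y^2.
Starting point: (3.019, -3.8972), alpha = 0.1
Step 1: grad_x = 2*7*3.019 = 42.266, grad_y = 2*5*-3.8972 = -38.972
  x_1 = 3.019 - 0.1*42.266 = -1.2076
  y_1 = -3.8972 - 0.1*-38.972 = 0.0
Step 2: grad_x = 2*7*-1.2076 = -16.9064, grad_y = 2*5*0.0 = 0.0
  x_2 = -1.2076 - 0.1*-16.9064 = 0.483
  y_2 = 0.0 - 0.1*0.0 = 0.0
f(0.483, 0.0) = 7*0.483^2 + 5*0.0^2 = 1.6333


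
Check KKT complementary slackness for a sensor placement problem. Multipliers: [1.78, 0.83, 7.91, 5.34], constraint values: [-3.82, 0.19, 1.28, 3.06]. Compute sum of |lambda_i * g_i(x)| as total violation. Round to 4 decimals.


KKT complementary slackness check:
lambda_1 * g_1 = 1.78 * -3.82 = -6.7996
lambda_2 * g_2 = 0.83 * 0.19 = 0.1577
lambda_3 * g_3 = 7.91 * 1.28 = 10.1248
lambda_4 * g_4 = 5.34 * 3.06 = 16.3404
Total violation = 6.7996 + 0.1577 + 10.1248 + 16.3404 = 33.4225


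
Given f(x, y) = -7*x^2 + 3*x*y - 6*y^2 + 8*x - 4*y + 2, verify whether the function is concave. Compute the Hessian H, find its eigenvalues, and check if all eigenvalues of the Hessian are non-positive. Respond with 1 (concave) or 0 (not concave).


The Hessian of f(x,y) = -7*x^2 + 3*x*y - 6*y^2 + 8*x - 4*y + 2 is:
H = [[-14, 3], [3, -12]]
Trace = -14 - 12 = -26
Determinant = -14*-12 - (3)^2 = 159
Discriminant = (-26)^2 - 4*159 = 40.0
Eigenvalues: lambda_1 = -16.1623, lambda_2 = -9.8377
The function is concave.

1


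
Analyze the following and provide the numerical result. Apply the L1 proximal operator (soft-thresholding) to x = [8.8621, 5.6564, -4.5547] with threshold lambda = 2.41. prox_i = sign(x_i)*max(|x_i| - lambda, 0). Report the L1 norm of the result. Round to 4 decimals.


Soft-thresholding with lambda = 2.41:
prox(8.8621) = sign(8.8621)*max(|8.8621| - 2.41, 0) = 6.4521
prox(5.6564) = sign(5.6564)*max(|5.6564| - 2.41, 0) = 3.2464
prox(-4.5547) = sign(-4.5547)*max(|-4.5547| - 2.41, 0) = -2.1447
prox(x) = [6.4521, 3.2464, -2.1447]
||prox(x)||_1 = 6.4521 + 3.2464 + 2.1447 = 11.8432


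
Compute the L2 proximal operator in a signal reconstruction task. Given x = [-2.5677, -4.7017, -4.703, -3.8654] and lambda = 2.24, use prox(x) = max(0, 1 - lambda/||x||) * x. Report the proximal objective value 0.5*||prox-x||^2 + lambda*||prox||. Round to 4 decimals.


Step 1: Compute ||x||.
||x|| = 8.1092
Step 2: Compute scaling factor.
scale = max(0, 1 - 2.24/8.1092) = 0.7238
Step 3: prox(x) = [-1.8584, -3.4029, -3.4039, -2.7977]
||prox(x)|| = 5.8692
Step 4: Proximal objective.
0.5*||prox-x||^2 = 2.5088
lambda*||prox|| = 13.147
Total = 15.6557


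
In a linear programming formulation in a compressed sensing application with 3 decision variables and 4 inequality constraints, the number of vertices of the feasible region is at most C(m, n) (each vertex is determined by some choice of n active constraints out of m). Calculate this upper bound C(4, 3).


Each vertex corresponds to some choice of n active constraints out of m, so the number of vertices is at most C(m, n) = m! / (n!(m-n)!).
m = 4, n = 3
Numerator: 4 * 3 * 2
Denominator: 3! = 6
C(4, 3) = 4


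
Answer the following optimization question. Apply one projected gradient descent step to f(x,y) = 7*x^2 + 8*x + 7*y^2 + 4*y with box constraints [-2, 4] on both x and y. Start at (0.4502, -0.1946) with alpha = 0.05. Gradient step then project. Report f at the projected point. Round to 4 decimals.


Step 1: Compute gradient at (0.4502, -0.1946).
grad_x = 2*7*0.4502 + 8 = 14.3028
grad_y = 2*7*-0.1946 + 4 = 1.2756
Step 2: Gradient step.
x_raw = 0.4502 - 0.05*14.3028 = -0.2649
y_raw = -0.1946 - 0.05*1.2756 = -0.2584
Step 3: Project onto [-2, 4].
x_proj = clip(-0.2649) = -0.2649
y_proj = clip(-0.2584) = -0.2584
Step 4: Evaluate f.
f(-0.2649, -0.2584) = -2.1944


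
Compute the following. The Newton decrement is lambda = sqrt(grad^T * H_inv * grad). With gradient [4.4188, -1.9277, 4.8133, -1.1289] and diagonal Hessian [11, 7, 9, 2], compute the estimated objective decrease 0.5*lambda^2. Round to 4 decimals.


Step 1: H is diagonal, so H^(-1) * g = [0.4017, -0.2754, 0.5348, -0.5645].
Step 2: g^T H^(-1) g = sum_i g_i^2 / H_ii
  = (4.4188)^2/11 + (-1.9277)^2/7 + (4.8133)^2/9 + (-1.1289)^2/2
  = 1.7751 + 0.5309 + 2.5742 + 0.6372 = 5.5173
Step 3: Objective decrease = 0.5 * g^T H^(-1) g = 2.7587


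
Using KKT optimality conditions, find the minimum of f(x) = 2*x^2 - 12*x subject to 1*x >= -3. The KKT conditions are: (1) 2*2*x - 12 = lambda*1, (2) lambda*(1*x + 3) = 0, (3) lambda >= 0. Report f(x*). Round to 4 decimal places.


Step 1: Try lambda = 0 (constraint inactive).
Stationarity: 2*2*x - 12 = 0
x* = 12/(2*2) = 3.0
Check constraint: 1*3.0 = 3.0 >= -3 -- satisfied.
Step 2: Compute optimal value.
f(x*) = 2*3.0^2 - 12*3.0 = -18.0


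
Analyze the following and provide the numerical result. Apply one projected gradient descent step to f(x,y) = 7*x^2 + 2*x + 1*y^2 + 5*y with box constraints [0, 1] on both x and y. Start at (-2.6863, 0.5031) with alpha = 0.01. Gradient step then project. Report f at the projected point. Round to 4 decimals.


Step 1: Compute gradient at (-2.6863, 0.5031).
grad_x = 2*7*-2.6863 + 2 = -35.6082
grad_y = 2*1*0.5031 + 5 = 6.0062
Step 2: Gradient step.
x_raw = -2.6863 - 0.01*-35.6082 = -2.3302
y_raw = 0.5031 - 0.01*6.0062 = 0.443
Step 3: Project onto [0, 1].
x_proj = clip(-2.3302) = 0.0
y_proj = clip(0.443) = 0.443
Step 4: Evaluate f.
f(0.0, 0.443) = 2.4115


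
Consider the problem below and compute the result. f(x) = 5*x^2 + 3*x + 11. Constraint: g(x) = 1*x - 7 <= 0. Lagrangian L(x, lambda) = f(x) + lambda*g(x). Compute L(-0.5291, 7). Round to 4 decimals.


Step 1: Evaluate f(x).
f(-0.5291) = 5*(-0.5291)^2 + 3*(-0.5291) + 11 = 10.8124
Step 2: Evaluate g(x).
g(-0.5291) = 1*-0.5291 - 7 = -7.5291
Step 3: Compute Lagrangian.
L = 10.8124 + 7*-7.5291 = -41.8913


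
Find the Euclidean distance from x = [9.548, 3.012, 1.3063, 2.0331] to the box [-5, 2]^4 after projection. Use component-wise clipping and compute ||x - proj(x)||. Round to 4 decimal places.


Project each component onto [-5, 2].
clip(9.548) = 2.0, clip(3.012) = 2.0, clip(1.3063) = 1.3063, clip(2.0331) = 2.0
Projection = [2.0, 2.0, 1.3063, 2.0]
Squared diffs: [56.9723, 1.0241, 0.0, 0.0011]
Distance = sqrt(57.9975) = 7.6156


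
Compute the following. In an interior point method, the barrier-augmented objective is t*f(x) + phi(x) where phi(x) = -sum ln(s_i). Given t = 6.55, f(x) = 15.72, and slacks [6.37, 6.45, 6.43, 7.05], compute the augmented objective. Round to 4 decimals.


Step 1: Compute log-barrier.
ln values: [1.8516, 1.8641, 1.861, 1.953]
phi = -(1.8516 + 1.8641 + 1.861 + 1.953) = -7.5297
Step 2: Compute augmented objective.
t*f(x) = 6.55*15.72 = 102.966
Total = 102.966 - 7.5297 = 95.4363


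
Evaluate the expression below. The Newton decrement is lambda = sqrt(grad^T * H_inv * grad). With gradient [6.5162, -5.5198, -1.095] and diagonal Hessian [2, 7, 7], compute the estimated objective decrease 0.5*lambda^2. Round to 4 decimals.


Step 1: H is diagonal, so H^(-1) * g = [3.2581, -0.7885, -0.1564].
Step 2: g^T H^(-1) g = sum_i g_i^2 / H_ii
  = (6.5162)^2/2 + (-5.5198)^2/7 + (-1.095)^2/7
  = 21.2304 + 4.3526 + 0.1713 = 25.7543
Step 3: Objective decrease = 0.5 * g^T H^(-1) g = 12.8772


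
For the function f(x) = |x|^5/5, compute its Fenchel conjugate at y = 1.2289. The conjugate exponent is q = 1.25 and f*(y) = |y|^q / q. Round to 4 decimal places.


The conjugate exponent q satisfies 1/p + 1/q = 1.
p = 5, so q = 5/(5 - 1) = 1.25
|y|^q = 1.2289^1.25 = 1.2939
f*(1.2289) = 1.2939 / 1.25 = 1.0351


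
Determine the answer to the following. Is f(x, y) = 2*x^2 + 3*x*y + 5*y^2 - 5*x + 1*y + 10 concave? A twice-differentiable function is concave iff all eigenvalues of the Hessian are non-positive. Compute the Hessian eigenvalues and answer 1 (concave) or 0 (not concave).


The Hessian of f(x,y) = 2*x^2 + 3*x*y + 5*y^2 - 5*x + 1*y + 10 is:
H = [[4, 3], [3, 10]]
Trace = 4 + 10 = 14
Determinant = 4*10 - (3)^2 = 31
Discriminant = (14)^2 - 4*31 = 72.0
Eigenvalues: lambda_1 = 2.7574, lambda_2 = 11.2426
The function is not concave.

0


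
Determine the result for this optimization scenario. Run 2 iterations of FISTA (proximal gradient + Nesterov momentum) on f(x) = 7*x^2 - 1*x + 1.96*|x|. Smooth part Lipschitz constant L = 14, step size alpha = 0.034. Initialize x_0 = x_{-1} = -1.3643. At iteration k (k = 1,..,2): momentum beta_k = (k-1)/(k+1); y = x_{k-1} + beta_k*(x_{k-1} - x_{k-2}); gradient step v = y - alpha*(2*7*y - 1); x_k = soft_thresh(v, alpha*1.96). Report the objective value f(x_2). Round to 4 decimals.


FISTA on f(x) = 7*x^2 - 1*x + 1.96*|x|
L = 14, alpha = 0.034
Iteration 1: beta = 0.0, y = -1.3643 + 0.0*(-1.3643 + 1.3643) = -1.3643
  grad(y) = -20.1002, v = y - alpha*grad = -0.6809
  prox(v) = soft_thresh(-0.6809, 0.0666) = -0.6143
Iteration 2: beta = 0.3333, y = -0.6143 + 0.3333*(-0.6143 + 1.3643) = -0.3642
  grad(y) = -6.0993, v = y - alpha*grad = -0.1569
  prox(v) = soft_thresh(-0.1569, 0.0666) = -0.0902
f(x_2) = 7*(-0.0902)^2 - 1*(-0.0902) + 1.96*|-0.0902| = 0.324


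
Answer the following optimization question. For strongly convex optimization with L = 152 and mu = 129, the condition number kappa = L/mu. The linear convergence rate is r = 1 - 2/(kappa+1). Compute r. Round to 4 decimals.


Step 1: Compute the condition number.
kappa = L/mu = 152/129 = 1.1783
Step 2: Compute the convergence rate.
r = 1 - 2/(kappa + 1) = 1 - 2*mu/(L + mu) = (L - mu)/(L + mu) = 23/281 = 0.0819


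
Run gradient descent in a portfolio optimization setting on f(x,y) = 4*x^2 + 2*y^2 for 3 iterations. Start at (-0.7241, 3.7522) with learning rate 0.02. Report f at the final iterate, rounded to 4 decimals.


Gradient descent on f(x,y) = 4*x^2 + 2*y^2.
Starting point: (-0.7241, 3.7522), alpha = 0.02
Step 1: grad_x = 2*4*-0.7241 = -5.7928, grad_y = 2*2*3.7522 = 15.0088
  x_1 = -0.7241 - 0.02*-5.7928 = -0.6082
  y_1 = 3.7522 - 0.02*15.0088 = 3.452
Step 2: grad_x = 2*4*-0.6082 = -4.866, grad_y = 2*2*3.452 = 13.8081
  x_2 = -0.6082 - 0.02*-4.866 = -0.5109
  y_2 = 3.452 - 0.02*13.8081 = 3.1759
Step 3: grad_x = 2*4*-0.5109 = -4.0874, grad_y = 2*2*3.1759 = 12.7034
  x_3 = -0.5109 - 0.02*-4.0874 = -0.4292
  y_3 = 3.1759 - 0.02*12.7034 = 2.9218
f(-0.4292, 2.9218) = 4*(-0.4292)^2 + 2*2.9218^2 = 17.8105


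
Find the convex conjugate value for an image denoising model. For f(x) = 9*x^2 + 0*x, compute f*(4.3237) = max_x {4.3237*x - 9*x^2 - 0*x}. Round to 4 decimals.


f*(y) = sup_x {y*x - a*x^2 - b*x} = sup_x {(y-b)*x - a*x^2}
FOC: (y - b) - 2a*x = 0 => x* = (y - b)/(2a)
x* = (4.3237 - 0)/(2*9) = 0.2402
f*(4.3237) = (y-b)^2/(4a) = (4.3237 - 0)^2/(4*9)
= 18.6944/36 = 0.5193


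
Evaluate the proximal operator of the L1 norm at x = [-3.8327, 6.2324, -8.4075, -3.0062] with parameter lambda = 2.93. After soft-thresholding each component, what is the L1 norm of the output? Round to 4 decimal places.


Soft-thresholding with lambda = 2.93:
prox(-3.8327) = sign(-3.8327)*max(|-3.8327| - 2.93, 0) = -0.9027
prox(6.2324) = sign(6.2324)*max(|6.2324| - 2.93, 0) = 3.3024
prox(-8.4075) = sign(-8.4075)*max(|-8.4075| - 2.93, 0) = -5.4775
prox(-3.0062) = sign(-3.0062)*max(|-3.0062| - 2.93, 0) = -0.0762
prox(x) = [-0.9027, 3.3024, -5.4775, -0.0762]
||prox(x)||_1 = 0.9027 + 3.3024 + 5.4775 + 0.0762 = 9.7588


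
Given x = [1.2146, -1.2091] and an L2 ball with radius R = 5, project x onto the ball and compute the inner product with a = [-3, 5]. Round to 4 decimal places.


Step 1: Compute ||x|| (intermediates to 6 decimals).
||x|| = sqrt(1.2146^2 + (-1.2091)^2) = 1.713819
Step 2: Project.
Since ||x|| <= R, proj = x (no scaling needed).
proj(x) = [1.2146, -1.2091]
Step 3: Dot product.
a^T * proj(x) = -3*1.2146 + 5*(-1.2091) = -9.6893


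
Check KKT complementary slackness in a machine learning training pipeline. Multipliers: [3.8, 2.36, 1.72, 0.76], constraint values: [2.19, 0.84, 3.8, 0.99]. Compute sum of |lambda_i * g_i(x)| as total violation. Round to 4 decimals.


KKT complementary slackness check:
lambda_1 * g_1 = 3.8 * 2.19 = 8.322
lambda_2 * g_2 = 2.36 * 0.84 = 1.9824
lambda_3 * g_3 = 1.72 * 3.8 = 6.536
lambda_4 * g_4 = 0.76 * 0.99 = 0.7524
Total violation = 8.322 + 1.9824 + 6.536 + 0.7524 = 17.5928


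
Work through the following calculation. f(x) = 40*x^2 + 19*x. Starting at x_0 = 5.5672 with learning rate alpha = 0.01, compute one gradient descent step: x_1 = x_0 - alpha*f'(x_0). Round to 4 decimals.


We compute the gradient at x_0 and apply the update.
f'(x) = 80*x + 19
f'(5.5672) = 80*5.5672 + 19 = 464.376
x_1 = 5.5672 - 0.01*464.376 = 0.9234


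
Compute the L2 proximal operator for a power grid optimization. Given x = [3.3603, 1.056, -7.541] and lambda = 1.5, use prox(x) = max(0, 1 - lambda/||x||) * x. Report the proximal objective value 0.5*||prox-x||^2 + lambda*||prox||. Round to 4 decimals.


Step 1: Compute ||x||.
||x|| = 8.3231
Step 2: Compute scaling factor.
scale = max(0, 1 - 1.5/8.3231) = 0.8198
Step 3: prox(x) = [2.7547, 0.8657, -6.1819]
||prox(x)|| = 6.8231
Step 4: Proximal objective.
0.5*||prox-x||^2 = 1.125
lambda*||prox|| = 10.2347
Total = 11.3596


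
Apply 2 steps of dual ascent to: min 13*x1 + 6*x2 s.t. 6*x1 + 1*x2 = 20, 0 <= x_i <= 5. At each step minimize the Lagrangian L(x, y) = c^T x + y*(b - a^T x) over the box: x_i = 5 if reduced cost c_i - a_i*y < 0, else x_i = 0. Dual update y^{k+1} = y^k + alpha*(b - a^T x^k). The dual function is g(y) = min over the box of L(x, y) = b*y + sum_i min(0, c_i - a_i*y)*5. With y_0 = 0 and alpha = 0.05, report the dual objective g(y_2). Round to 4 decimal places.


Dual ascent for LP: min 13*x1 + 6*x2, 6*x1 + 1*x2 = 20, 0 <= x_i <= 5
Step 1: y^k = 0.0, reduced costs: (13.0, 6.0)
  x^k = (0.0, 0.0), subgradient = b - a^T x = 20.0
  y^{k+1} = 0.0 + 0.05*20.0 = 1.0
Step 2: y^k = 1.0, reduced costs: (7.0, 5.0)
  x^k = (0.0, 0.0), subgradient = b - a^T x = 20.0
  y^{k+1} = 1.0 + 0.05*20.0 = 2.0
Dual objective at y_2 = 2.0: reduced costs (1.0, 4.0), box minimizer x = (0.0, 0.0)
g(y_2) = b*y + (c1 - a1*y)*x1 + (c2 - a2*y)*x2 = 20*2.0 + 1.0*0.0 + 4.0*0.0 = 40.0 + 0.0 + 0.0 = 40.0


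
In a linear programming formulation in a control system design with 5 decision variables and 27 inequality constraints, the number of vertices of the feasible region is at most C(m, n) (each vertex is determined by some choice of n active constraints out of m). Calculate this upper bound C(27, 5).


Each vertex corresponds to some choice of n active constraints out of m, so the number of vertices is at most C(m, n) = m! / (n!(m-n)!).
m = 27, n = 5
Numerator: 27 * 26 * 25 * 24 * 23
Denominator: 5! = 120
C(27, 5) = 80730


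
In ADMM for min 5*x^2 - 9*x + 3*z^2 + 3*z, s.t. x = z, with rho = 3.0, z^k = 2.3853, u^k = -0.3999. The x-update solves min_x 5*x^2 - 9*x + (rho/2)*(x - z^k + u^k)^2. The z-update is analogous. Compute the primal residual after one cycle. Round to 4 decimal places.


ADMM iteration with rho = 3.0, z^k = 2.3853, u^k = -0.3999
Step 1: x-update.
Minimize 5*x^2 - 9*x + (3.0/2)*(x - 2.3853 - 0.3999)^2
FOC: (2*5 + 3.0)*x = 9 + 3.0*(2.3853 + 0.3999)
x^{k+1} = 1.335
Step 2: z-update.
Minimize 3*z^2 + 3*z + (3.0/2)*(1.335 - z - 0.3999)^2
FOC: (2*3 + 3.0)*z = -3 + 3.0*(1.335 - 0.3999)
z^{k+1} = -0.0216
Step 3: u-update.
u^{k+1} = -0.3999 + 1.335 + 0.0216 = 0.9568
Step 4: Primal residual = |1.335 + 0.0216| = 1.3567


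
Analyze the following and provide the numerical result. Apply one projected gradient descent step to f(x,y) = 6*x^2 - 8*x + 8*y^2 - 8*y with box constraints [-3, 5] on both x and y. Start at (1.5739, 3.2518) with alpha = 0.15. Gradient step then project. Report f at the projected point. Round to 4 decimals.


Step 1: Compute gradient at (1.5739, 3.2518).
grad_x = 2*6*1.5739 - 8 = 10.8868
grad_y = 2*8*3.2518 - 8 = 44.0288
Step 2: Gradient step.
x_raw = 1.5739 - 0.15*10.8868 = -0.0591
y_raw = 3.2518 - 0.15*44.0288 = -3.3525
Step 3: Project onto [-3, 5].
x_proj = clip(-0.0591) = -0.0591
y_proj = clip(-3.3525) = -3.0
Step 4: Evaluate f.
f(-0.0591, -3.0) = 96.4939


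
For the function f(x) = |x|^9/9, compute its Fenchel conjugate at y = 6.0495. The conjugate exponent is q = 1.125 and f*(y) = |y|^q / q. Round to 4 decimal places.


The conjugate exponent q satisfies 1/p + 1/q = 1.
p = 9, so q = 9/(9 - 1) = 1.125
|y|^q = 6.0495^1.125 = 7.5759
f*(6.0495) = 7.5759 / 1.125 = 6.7341


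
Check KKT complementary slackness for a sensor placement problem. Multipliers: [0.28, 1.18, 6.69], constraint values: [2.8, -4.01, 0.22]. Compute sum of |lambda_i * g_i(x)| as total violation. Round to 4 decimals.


KKT complementary slackness check:
lambda_1 * g_1 = 0.28 * 2.8 = 0.784
lambda_2 * g_2 = 1.18 * -4.01 = -4.7318
lambda_3 * g_3 = 6.69 * 0.22 = 1.4718
Total violation = 0.784 + 4.7318 + 1.4718 = 6.9876


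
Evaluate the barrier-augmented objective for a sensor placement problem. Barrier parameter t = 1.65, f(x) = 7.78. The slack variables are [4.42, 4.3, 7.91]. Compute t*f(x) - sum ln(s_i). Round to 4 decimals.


Step 1: Compute log-barrier.
ln values: [1.4861, 1.4586, 2.0681]
phi = -(1.4861 + 1.4586 + 2.0681) = -5.0129
Step 2: Compute augmented objective.
t*f(x) = 1.65*7.78 = 12.837
Total = 12.837 - 5.0129 = 7.8241
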